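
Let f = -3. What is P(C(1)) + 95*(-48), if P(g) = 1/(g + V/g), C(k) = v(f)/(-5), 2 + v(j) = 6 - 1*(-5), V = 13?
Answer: -1851405/406 ≈ -4560.1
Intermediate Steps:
v(j) = 9 (v(j) = -2 + (6 - 1*(-5)) = -2 + (6 + 5) = -2 + 11 = 9)
C(k) = -9/5 (C(k) = 9/(-5) = 9*(-⅕) = -9/5)
P(g) = 1/(g + 13/g)
P(C(1)) + 95*(-48) = -9/(5*(13 + (-9/5)²)) + 95*(-48) = -9/(5*(13 + 81/25)) - 4560 = -9/(5*406/25) - 4560 = -9/5*25/406 - 4560 = -45/406 - 4560 = -1851405/406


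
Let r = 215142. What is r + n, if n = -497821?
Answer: -282679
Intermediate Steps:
r + n = 215142 - 497821 = -282679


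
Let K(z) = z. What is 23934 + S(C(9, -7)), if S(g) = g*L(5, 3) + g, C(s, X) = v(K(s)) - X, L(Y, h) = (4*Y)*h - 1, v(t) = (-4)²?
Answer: 25314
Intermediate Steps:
v(t) = 16
L(Y, h) = -1 + 4*Y*h (L(Y, h) = 4*Y*h - 1 = -1 + 4*Y*h)
C(s, X) = 16 - X
S(g) = 60*g (S(g) = g*(-1 + 4*5*3) + g = g*(-1 + 60) + g = g*59 + g = 59*g + g = 60*g)
23934 + S(C(9, -7)) = 23934 + 60*(16 - 1*(-7)) = 23934 + 60*(16 + 7) = 23934 + 60*23 = 23934 + 1380 = 25314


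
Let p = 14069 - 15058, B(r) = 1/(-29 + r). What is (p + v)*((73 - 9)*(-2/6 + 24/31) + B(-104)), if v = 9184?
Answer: 2859227305/12369 ≈ 2.3116e+5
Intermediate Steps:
p = -989
(p + v)*((73 - 9)*(-2/6 + 24/31) + B(-104)) = (-989 + 9184)*((73 - 9)*(-2/6 + 24/31) + 1/(-29 - 104)) = 8195*(64*(-2*⅙ + 24*(1/31)) + 1/(-133)) = 8195*(64*(-⅓ + 24/31) - 1/133) = 8195*(64*(41/93) - 1/133) = 8195*(2624/93 - 1/133) = 8195*(348899/12369) = 2859227305/12369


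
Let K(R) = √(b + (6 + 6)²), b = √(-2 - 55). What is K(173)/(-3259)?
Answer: -√(144 + I*√57)/3259 ≈ -0.0036834 - 9.6492e-5*I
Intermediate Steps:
b = I*√57 (b = √(-57) = I*√57 ≈ 7.5498*I)
K(R) = √(144 + I*√57) (K(R) = √(I*√57 + (6 + 6)²) = √(I*√57 + 12²) = √(I*√57 + 144) = √(144 + I*√57))
K(173)/(-3259) = √(144 + I*√57)/(-3259) = √(144 + I*√57)*(-1/3259) = -√(144 + I*√57)/3259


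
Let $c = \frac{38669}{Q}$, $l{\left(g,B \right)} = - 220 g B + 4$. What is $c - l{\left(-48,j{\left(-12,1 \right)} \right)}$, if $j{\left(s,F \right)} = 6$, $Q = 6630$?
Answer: $- \frac{420064651}{6630} \approx -63358.0$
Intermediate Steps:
$l{\left(g,B \right)} = 4 - 220 B g$ ($l{\left(g,B \right)} = - 220 B g + 4 = 4 - 220 B g$)
$c = \frac{38669}{6630} \approx 5.8324$
$c - l{\left(-48,j{\left(-12,1 \right)} \right)} = \frac{38669}{6630} - \left(4 - 1320 \left(-48\right)\right) = \frac{38669}{6630} - \left(4 + 63360\right) = \frac{38669}{6630} - 63364 = - \frac{420064651}{6630}$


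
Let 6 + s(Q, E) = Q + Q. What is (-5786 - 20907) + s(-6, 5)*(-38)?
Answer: -26009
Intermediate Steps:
s(Q, E) = -6 + 2*Q (s(Q, E) = -6 + (Q + Q) = -6 + 2*Q)
(-5786 - 20907) + s(-6, 5)*(-38) = (-5786 - 20907) + (-6 + 2*(-6))*(-38) = -26693 + (-6 - 12)*(-38) = -26693 - 18*(-38) = -26693 + 684 = -26009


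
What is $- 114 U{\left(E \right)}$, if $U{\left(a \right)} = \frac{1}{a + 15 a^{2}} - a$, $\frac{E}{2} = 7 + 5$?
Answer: $\frac{207935}{76} \approx 2736.0$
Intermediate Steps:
$E = 24$ ($E = 2 \left(7 + 5\right) = 2 \cdot 12 = 24$)
$- 114 U{\left(E \right)} = - 114 \frac{1 - 24^{2} - 15 \cdot 24^{3}}{24 \left(1 + 15 \cdot 24\right)} = - 114 \frac{1 - 576 - 207360}{24 \left(1 + 360\right)} = - 114 \frac{1 - 576 - 207360}{24 \cdot 361} = - 114 \cdot \frac{1}{24} \cdot \frac{1}{361} \left(-207935\right) = \left(-114\right) \left(- \frac{207935}{8664}\right) = \frac{207935}{76}$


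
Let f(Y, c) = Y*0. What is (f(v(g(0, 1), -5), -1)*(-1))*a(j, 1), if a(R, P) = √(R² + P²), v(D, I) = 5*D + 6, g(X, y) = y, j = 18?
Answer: 0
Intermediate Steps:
v(D, I) = 6 + 5*D
f(Y, c) = 0
a(R, P) = √(P² + R²)
(f(v(g(0, 1), -5), -1)*(-1))*a(j, 1) = (0*(-1))*√(1² + 18²) = 0*√(1 + 324) = 0*√325 = 0*(5*√13) = 0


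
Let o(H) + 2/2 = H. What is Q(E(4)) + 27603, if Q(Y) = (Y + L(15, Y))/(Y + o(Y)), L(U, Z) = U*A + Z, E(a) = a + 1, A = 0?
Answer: 248437/9 ≈ 27604.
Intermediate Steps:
o(H) = -1 + H
E(a) = 1 + a
L(U, Z) = Z (L(U, Z) = U*0 + Z = 0 + Z = Z)
Q(Y) = 2*Y/(-1 + 2*Y) (Q(Y) = (Y + Y)/(Y + (-1 + Y)) = (2*Y)/(-1 + 2*Y) = 2*Y/(-1 + 2*Y))
Q(E(4)) + 27603 = 2*(1 + 4)/(-1 + 2*(1 + 4)) + 27603 = 2*5/(-1 + 2*5) + 27603 = 2*5/(-1 + 10) + 27603 = 2*5/9 + 27603 = 2*5*(⅑) + 27603 = 10/9 + 27603 = 248437/9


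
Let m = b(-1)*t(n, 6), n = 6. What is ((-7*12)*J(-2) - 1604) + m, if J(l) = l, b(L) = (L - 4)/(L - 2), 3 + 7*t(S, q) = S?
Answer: -10047/7 ≈ -1435.3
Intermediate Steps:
t(S, q) = -3/7 + S/7
b(L) = (-4 + L)/(-2 + L)
m = 5/7 (m = ((-4 - 1)/(-2 - 1))*(-3/7 + (⅐)*6) = (-5/(-3))*(-3/7 + 6/7) = -⅓*(-5)*(3/7) = (5/3)*(3/7) = 5/7 ≈ 0.71429)
((-7*12)*J(-2) - 1604) + m = (-7*12*(-2) - 1604) + 5/7 = (-84*(-2) - 1604) + 5/7 = (168 - 1604) + 5/7 = -1436 + 5/7 = -10047/7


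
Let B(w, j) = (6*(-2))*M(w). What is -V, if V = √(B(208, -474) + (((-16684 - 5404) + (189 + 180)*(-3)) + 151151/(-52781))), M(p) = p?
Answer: -29*I*√85111579302/52781 ≈ -160.29*I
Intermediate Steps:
B(w, j) = -12*w (B(w, j) = (6*(-2))*w = -12*w)
V = 29*I*√85111579302/52781 (V = √(-12*208 + (((-16684 - 5404) + (189 + 180)*(-3)) + 151151/(-52781))) = √(-2496 + ((-22088 + 369*(-3)) + 151151*(-1/52781))) = √(-2496 + ((-22088 - 1107) - 151151/52781)) = √(-2496 + (-23195 - 151151/52781)) = √(-2496 - 1224406446/52781) = √(-1356147822/52781) = 29*I*√85111579302/52781 ≈ 160.29*I)
-V = -29*I*√85111579302/52781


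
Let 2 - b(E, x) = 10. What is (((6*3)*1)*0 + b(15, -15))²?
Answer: 64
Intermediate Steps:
b(E, x) = -8 (b(E, x) = 2 - 1*10 = 2 - 10 = -8)
(((6*3)*1)*0 + b(15, -15))² = (((6*3)*1)*0 - 8)² = ((18*1)*0 - 8)² = (18*0 - 8)² = (0 - 8)² = (-8)² = 64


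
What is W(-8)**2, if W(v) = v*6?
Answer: 2304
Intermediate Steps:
W(v) = 6*v
W(-8)**2 = (6*(-8))**2 = (-48)**2 = 2304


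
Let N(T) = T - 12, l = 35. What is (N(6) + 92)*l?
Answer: 3010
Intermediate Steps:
N(T) = -12 + T
(N(6) + 92)*l = ((-12 + 6) + 92)*35 = (-6 + 92)*35 = 86*35 = 3010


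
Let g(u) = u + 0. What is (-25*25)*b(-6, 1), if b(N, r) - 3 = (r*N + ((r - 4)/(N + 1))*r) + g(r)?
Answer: 875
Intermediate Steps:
g(u) = u
b(N, r) = 3 + r + N*r + r*(-4 + r)/(1 + N) (b(N, r) = 3 + ((r*N + ((r - 4)/(N + 1))*r) + r) = 3 + ((N*r + ((-4 + r)/(1 + N))*r) + r) = 3 + ((N*r + r*(-4 + r)/(1 + N)) + r) = 3 + (r + N*r + r*(-4 + r)/(1 + N)) = 3 + r + N*r + r*(-4 + r)/(1 + N))
(-25*25)*b(-6, 1) = (-25*25)*((3 + 1² - 3*1 + 3*(-6) + 1*(-6)² + 2*(-6)*1)/(1 - 6)) = -625*(3 + 1 - 3 - 18 + 1*36 - 12)/(-5) = -(-125)*(3 + 1 - 3 - 18 + 36 - 12) = -(-125)*7 = -625*(-7/5) = 875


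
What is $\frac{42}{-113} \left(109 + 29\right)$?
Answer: $- \frac{5796}{113} \approx -51.292$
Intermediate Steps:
$\frac{42}{-113} \left(109 + 29\right) = 42 \left(- \frac{1}{113}\right) 138 = \left(- \frac{42}{113}\right) 138 = - \frac{5796}{113}$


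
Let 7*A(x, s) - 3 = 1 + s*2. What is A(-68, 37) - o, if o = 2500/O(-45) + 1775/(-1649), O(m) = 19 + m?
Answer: 16262361/150059 ≈ 108.37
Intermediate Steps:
A(x, s) = 4/7 + 2*s/7 (A(x, s) = 3/7 + (1 + s*2)/7 = 3/7 + (1 + 2*s)/7 = 3/7 + (1/7 + 2*s/7) = 4/7 + 2*s/7)
o = -2084325/21437 (o = 2500/(19 - 45) + 1775/(-1649) = 2500/(-26) + 1775*(-1/1649) = 2500*(-1/26) - 1775/1649 = -1250/13 - 1775/1649 = -2084325/21437 ≈ -97.230)
A(-68, 37) - o = (4/7 + (2/7)*37) - 1*(-2084325/21437) = (4/7 + 74/7) + 2084325/21437 = 78/7 + 2084325/21437 = 16262361/150059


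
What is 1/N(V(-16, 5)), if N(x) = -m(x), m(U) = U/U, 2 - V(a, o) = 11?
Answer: -1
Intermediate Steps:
V(a, o) = -9 (V(a, o) = 2 - 1*11 = 2 - 11 = -9)
m(U) = 1
N(x) = -1 (N(x) = -1*1 = -1)
1/N(V(-16, 5)) = 1/(-1) = -1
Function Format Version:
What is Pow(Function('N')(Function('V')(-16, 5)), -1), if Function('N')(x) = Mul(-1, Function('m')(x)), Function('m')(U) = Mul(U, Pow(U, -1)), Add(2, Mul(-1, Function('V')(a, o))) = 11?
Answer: -1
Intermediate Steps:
Function('V')(a, o) = -9 (Function('V')(a, o) = Add(2, Mul(-1, 11)) = Add(2, -11) = -9)
Function('m')(U) = 1
Function('N')(x) = -1 (Function('N')(x) = Mul(-1, 1) = -1)
Pow(Function('N')(Function('V')(-16, 5)), -1) = Pow(-1, -1) = -1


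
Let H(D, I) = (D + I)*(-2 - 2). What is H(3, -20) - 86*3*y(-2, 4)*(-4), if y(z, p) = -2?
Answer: -1996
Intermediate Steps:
H(D, I) = -4*D - 4*I (H(D, I) = (D + I)*(-4) = -4*D - 4*I)
H(3, -20) - 86*3*y(-2, 4)*(-4) = (-4*3 - 4*(-20)) - 86*3*(-2)*(-4) = (-12 + 80) - (-516)*(-4) = 68 - 86*24 = 68 - 2064 = -1996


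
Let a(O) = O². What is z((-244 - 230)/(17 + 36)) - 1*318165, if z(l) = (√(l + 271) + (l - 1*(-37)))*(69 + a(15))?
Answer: -16425567/53 + 294*√736117/53 ≈ -3.0516e+5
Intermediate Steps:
z(l) = 10878 + 294*l + 294*√(271 + l) (z(l) = (√(l + 271) + (l - 1*(-37)))*(69 + 15²) = (√(271 + l) + (l + 37))*(69 + 225) = (√(271 + l) + (37 + l))*294 = (37 + l + √(271 + l))*294 = 10878 + 294*l + 294*√(271 + l))
z((-244 - 230)/(17 + 36)) - 1*318165 = (10878 + 294*((-244 - 230)/(17 + 36)) + 294*√(271 + (-244 - 230)/(17 + 36))) - 1*318165 = (10878 + 294*(-474/53) + 294*√(271 - 474/53)) - 318165 = (10878 - 139356/53 + 294*√(13889/53)) - 318165 = (10878 - 139356/53 + 294*(√736117/53)) - 318165 = (10878 - 139356/53 + 294*√736117/53) - 318165 = (437178/53 + 294*√736117/53) - 318165 = -16425567/53 + 294*√736117/53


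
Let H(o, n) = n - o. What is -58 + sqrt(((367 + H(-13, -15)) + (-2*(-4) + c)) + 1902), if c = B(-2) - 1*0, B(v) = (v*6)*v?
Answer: -58 + 11*sqrt(19) ≈ -10.052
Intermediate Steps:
B(v) = 6*v**2 (B(v) = (6*v)*v = 6*v**2)
c = 24 (c = 6*(-2)**2 - 1*0 = 6*4 + 0 = 24 + 0 = 24)
-58 + sqrt(((367 + H(-13, -15)) + (-2*(-4) + c)) + 1902) = -58 + sqrt(((367 + (-15 - 1*(-13))) + (-2*(-4) + 24)) + 1902) = -58 + sqrt(((367 + (-15 + 13)) + (8 + 24)) + 1902) = -58 + sqrt(((367 - 2) + 32) + 1902) = -58 + sqrt((365 + 32) + 1902) = -58 + sqrt(397 + 1902) = -58 + sqrt(2299) = -58 + 11*sqrt(19)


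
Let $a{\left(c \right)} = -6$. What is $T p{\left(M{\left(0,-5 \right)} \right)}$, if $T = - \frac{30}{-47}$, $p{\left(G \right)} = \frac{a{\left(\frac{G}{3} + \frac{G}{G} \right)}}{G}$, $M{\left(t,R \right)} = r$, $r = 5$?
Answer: $- \frac{36}{47} \approx -0.76596$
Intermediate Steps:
$M{\left(t,R \right)} = 5$
$p{\left(G \right)} = - \frac{6}{G}$
$T = \frac{30}{47}$ ($T = \left(-30\right) \left(- \frac{1}{47}\right) = \frac{30}{47} \approx 0.6383$)
$T p{\left(M{\left(0,-5 \right)} \right)} = \frac{30 \left(- \frac{6}{5}\right)}{47} = \frac{30 \left(\left(-6\right) \frac{1}{5}\right)}{47} = \frac{30}{47} \left(- \frac{6}{5}\right) = - \frac{36}{47}$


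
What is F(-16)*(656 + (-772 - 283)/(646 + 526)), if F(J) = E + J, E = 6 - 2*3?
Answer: -3071108/293 ≈ -10482.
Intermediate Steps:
E = 0 (E = 6 - 6 = 0)
F(J) = J (F(J) = 0 + J = J)
F(-16)*(656 + (-772 - 283)/(646 + 526)) = -16*(656 + (-772 - 283)/(646 + 526)) = -16*(656 - 1055/1172) = -16*767777/1172 = -3071108/293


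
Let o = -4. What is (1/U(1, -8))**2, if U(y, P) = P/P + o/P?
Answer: 4/9 ≈ 0.44444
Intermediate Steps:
U(y, P) = 1 - 4/P (U(y, P) = P/P - 4/P = 1 - 4/P)
(1/U(1, -8))**2 = (1/((-4 - 8)/(-8)))**2 = (1/(-1/8*(-12)))**2 = (1/(3/2))**2 = (2/3)**2 = 4/9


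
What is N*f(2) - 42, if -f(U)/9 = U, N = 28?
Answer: -546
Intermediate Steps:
f(U) = -9*U
N*f(2) - 42 = 28*(-9*2) - 42 = 28*(-18) - 42 = -504 - 42 = -546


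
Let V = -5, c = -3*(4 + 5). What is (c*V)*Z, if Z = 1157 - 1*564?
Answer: 80055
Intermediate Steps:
c = -27 (c = -3*9 = -27)
Z = 593 (Z = 1157 - 564 = 593)
(c*V)*Z = -27*(-5)*593 = 135*593 = 80055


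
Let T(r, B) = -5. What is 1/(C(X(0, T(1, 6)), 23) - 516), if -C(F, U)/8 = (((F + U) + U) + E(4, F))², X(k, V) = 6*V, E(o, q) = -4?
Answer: -1/1668 ≈ -0.00059952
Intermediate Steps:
C(F, U) = -8*(-4 + F + 2*U)² (C(F, U) = -8*(((F + U) + U) - 4)² = -8*((F + 2*U) - 4)² = -8*(-4 + F + 2*U)²)
1/(C(X(0, T(1, 6)), 23) - 516) = 1/(-8*(-4 + 6*(-5) + 2*23)² - 516) = 1/(-8*(-4 - 30 + 46)² - 516) = 1/(-8*12² - 516) = 1/(-8*144 - 516) = 1/(-1152 - 516) = 1/(-1668) = -1/1668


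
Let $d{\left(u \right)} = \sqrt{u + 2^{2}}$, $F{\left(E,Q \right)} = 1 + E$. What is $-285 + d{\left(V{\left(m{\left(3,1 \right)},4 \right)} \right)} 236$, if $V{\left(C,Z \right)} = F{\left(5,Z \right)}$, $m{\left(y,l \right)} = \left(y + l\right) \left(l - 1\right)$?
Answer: $-285 + 236 \sqrt{10} \approx 461.3$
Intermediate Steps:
$m{\left(y,l \right)} = \left(-1 + l\right) \left(l + y\right)$ ($m{\left(y,l \right)} = \left(l + y\right) \left(-1 + l\right) = \left(-1 + l\right) \left(l + y\right)$)
$V{\left(C,Z \right)} = 6$ ($V{\left(C,Z \right)} = 1 + 5 = 6$)
$d{\left(u \right)} = \sqrt{4 + u}$ ($d{\left(u \right)} = \sqrt{u + 4} = \sqrt{4 + u}$)
$-285 + d{\left(V{\left(m{\left(3,1 \right)},4 \right)} \right)} 236 = -285 + \sqrt{4 + 6} \cdot 236 = -285 + \sqrt{10} \cdot 236 = -285 + 236 \sqrt{10}$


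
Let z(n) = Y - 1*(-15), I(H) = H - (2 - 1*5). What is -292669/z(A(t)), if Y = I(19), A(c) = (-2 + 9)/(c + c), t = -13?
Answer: -292669/37 ≈ -7910.0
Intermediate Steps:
I(H) = 3 + H (I(H) = H - (2 - 5) = H - 1*(-3) = H + 3 = 3 + H)
A(c) = 7/(2*c) (A(c) = 7/((2*c)) = 7*(1/(2*c)) = 7/(2*c))
Y = 22 (Y = 3 + 19 = 22)
z(n) = 37 (z(n) = 22 - 1*(-15) = 22 + 15 = 37)
-292669/z(A(t)) = -292669/37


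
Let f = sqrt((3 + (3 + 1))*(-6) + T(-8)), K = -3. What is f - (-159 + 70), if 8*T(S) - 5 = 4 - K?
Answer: 89 + 9*I*sqrt(2)/2 ≈ 89.0 + 6.364*I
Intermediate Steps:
T(S) = 3/2 (T(S) = 5/8 + (4 - 1*(-3))/8 = 5/8 + (4 + 3)/8 = 5/8 + (1/8)*7 = 5/8 + 7/8 = 3/2)
f = 9*I*sqrt(2)/2 (f = sqrt((3 + (3 + 1))*(-6) + 3/2) = sqrt((3 + 4)*(-6) + 3/2) = sqrt(7*(-6) + 3/2) = sqrt(-42 + 3/2) = sqrt(-81/2) = 9*I*sqrt(2)/2 ≈ 6.364*I)
f - (-159 + 70) = 9*I*sqrt(2)/2 - (-159 + 70) = 9*I*sqrt(2)/2 - 1*(-89) = 9*I*sqrt(2)/2 + 89 = 89 + 9*I*sqrt(2)/2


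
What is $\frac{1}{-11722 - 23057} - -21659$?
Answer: $\frac{753278360}{34779} \approx 21659.0$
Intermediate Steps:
$\frac{1}{-11722 - 23057} - -21659 = \frac{1}{-34779} + 21659 = - \frac{1}{34779} + 21659 = \frac{753278360}{34779}$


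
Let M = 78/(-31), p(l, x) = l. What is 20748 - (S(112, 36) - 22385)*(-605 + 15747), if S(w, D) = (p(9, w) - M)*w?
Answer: 9902769230/31 ≈ 3.1944e+8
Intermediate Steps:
M = -78/31 (M = 78*(-1/31) = -78/31 ≈ -2.5161)
S(w, D) = 357*w/31 (S(w, D) = (9 - 1*(-78/31))*w = (9 + 78/31)*w = 357*w/31)
20748 - (S(112, 36) - 22385)*(-605 + 15747) = 20748 - ((357/31)*112 - 22385)*(-605 + 15747) = 20748 - (39984/31 - 22385)*15142 = 20748 - (-653951)*15142/31 = 20748 - 1*(-9902126042/31) = 20748 + 9902126042/31 = 9902769230/31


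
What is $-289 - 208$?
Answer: $-497$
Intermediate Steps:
$-289 - 208 = -497$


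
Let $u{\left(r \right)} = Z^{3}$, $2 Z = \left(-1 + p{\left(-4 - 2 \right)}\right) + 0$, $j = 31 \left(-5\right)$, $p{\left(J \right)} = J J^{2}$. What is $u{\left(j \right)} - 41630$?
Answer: $- \frac{10551353}{8} \approx -1.3189 \cdot 10^{6}$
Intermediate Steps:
$p{\left(J \right)} = J^{3}$
$j = -155$
$Z = - \frac{217}{2}$ ($Z = \frac{\left(-1 + \left(-4 - 2\right)^{3}\right) + 0}{2} = \frac{\left(-1 + \left(-6\right)^{3}\right) + 0}{2} = \frac{\left(-1 - 216\right) + 0}{2} = \frac{-217 + 0}{2} = \frac{1}{2} \left(-217\right) = - \frac{217}{2} \approx -108.5$)
$u{\left(r \right)} = - \frac{10218313}{8}$ ($u{\left(r \right)} = \left(- \frac{217}{2}\right)^{3} = - \frac{10218313}{8}$)
$u{\left(j \right)} - 41630 = - \frac{10218313}{8} - 41630 = - \frac{10551353}{8}$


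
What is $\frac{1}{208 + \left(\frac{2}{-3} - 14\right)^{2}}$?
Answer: $\frac{9}{3808} \approx 0.0023634$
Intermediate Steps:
$\frac{1}{208 + \left(\frac{2}{-3} - 14\right)^{2}} = \frac{1}{208 + \left(2 \left(- \frac{1}{3}\right) - 14\right)^{2}} = \frac{1}{208 + \left(- \frac{2}{3} - 14\right)^{2}} = \frac{1}{208 + \left(- \frac{44}{3}\right)^{2}} = \frac{1}{208 + \frac{1936}{9}} = \frac{1}{\frac{3808}{9}} = \frac{9}{3808}$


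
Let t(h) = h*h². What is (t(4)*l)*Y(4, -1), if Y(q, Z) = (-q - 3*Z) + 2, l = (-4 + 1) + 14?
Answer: 704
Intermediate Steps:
l = 11 (l = -3 + 14 = 11)
Y(q, Z) = 2 - q - 3*Z
t(h) = h³
(t(4)*l)*Y(4, -1) = (4³*11)*(2 - 1*4 - 3*(-1)) = (64*11)*(2 - 4 + 3) = 704*1 = 704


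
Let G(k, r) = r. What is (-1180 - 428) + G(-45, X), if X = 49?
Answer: -1559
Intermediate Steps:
(-1180 - 428) + G(-45, X) = (-1180 - 428) + 49 = -1608 + 49 = -1559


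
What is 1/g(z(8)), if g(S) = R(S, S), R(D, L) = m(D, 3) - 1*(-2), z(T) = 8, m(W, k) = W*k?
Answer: 1/26 ≈ 0.038462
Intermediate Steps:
R(D, L) = 2 + 3*D (R(D, L) = D*3 - 1*(-2) = 3*D + 2 = 2 + 3*D)
g(S) = 2 + 3*S
1/g(z(8)) = 1/(2 + 3*8) = 1/(2 + 24) = 1/26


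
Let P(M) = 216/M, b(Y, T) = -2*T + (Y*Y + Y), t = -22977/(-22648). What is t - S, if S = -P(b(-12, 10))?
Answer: 466587/158536 ≈ 2.9431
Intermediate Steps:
t = 22977/22648 (t = -22977*(-1/22648) = 22977/22648 ≈ 1.0145)
b(Y, T) = Y + Y**2 - 2*T (b(Y, T) = -2*T + (Y**2 + Y) = -2*T + (Y + Y**2) = Y + Y**2 - 2*T)
S = -27/14 (S = -216/(-12 + (-12)**2 - 2*10) = -216/(-12 + 144 - 20) = -216/112 = -1*27/14 = -27/14 ≈ -1.9286)
t - S = 22977/22648 - 1*(-27/14) = 22977/22648 + 27/14 = 466587/158536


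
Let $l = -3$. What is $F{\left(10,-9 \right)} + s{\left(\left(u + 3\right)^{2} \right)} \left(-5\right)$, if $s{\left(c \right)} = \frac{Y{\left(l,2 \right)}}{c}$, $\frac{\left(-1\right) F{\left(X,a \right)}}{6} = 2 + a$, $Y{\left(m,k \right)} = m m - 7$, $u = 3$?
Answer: $\frac{751}{18} \approx 41.722$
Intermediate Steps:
$Y{\left(m,k \right)} = -7 + m^{2}$ ($Y{\left(m,k \right)} = m^{2} - 7 = -7 + m^{2}$)
$F{\left(X,a \right)} = -12 - 6 a$ ($F{\left(X,a \right)} = - 6 \left(2 + a\right) = -12 - 6 a$)
$s{\left(c \right)} = \frac{2}{c}$ ($s{\left(c \right)} = \frac{-7 + \left(-3\right)^{2}}{c} = \frac{-7 + 9}{c} = \frac{2}{c}$)
$F{\left(10,-9 \right)} + s{\left(\left(u + 3\right)^{2} \right)} \left(-5\right) = \left(-12 - -54\right) + \frac{2}{\left(3 + 3\right)^{2}} \left(-5\right) = \left(-12 + 54\right) + \frac{2}{6^{2}} \left(-5\right) = 42 + \frac{2}{36} \left(-5\right) = 42 + 2 \cdot \frac{1}{36} \left(-5\right) = 42 + \frac{1}{18} \left(-5\right) = 42 - \frac{5}{18} = \frac{751}{18}$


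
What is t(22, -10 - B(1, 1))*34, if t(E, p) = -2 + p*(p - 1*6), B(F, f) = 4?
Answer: 9452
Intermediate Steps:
t(E, p) = -2 + p*(-6 + p) (t(E, p) = -2 + p*(p - 6) = -2 + p*(-6 + p))
t(22, -10 - B(1, 1))*34 = (-2 + (-10 - 1*4)² - 6*(-10 - 1*4))*34 = (-2 + (-10 - 4)² - 6*(-10 - 4))*34 = (-2 + (-14)² - 6*(-14))*34 = (-2 + 196 + 84)*34 = 278*34 = 9452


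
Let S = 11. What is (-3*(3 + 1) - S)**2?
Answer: 529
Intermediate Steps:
(-3*(3 + 1) - S)**2 = (-3*(3 + 1) - 1*11)**2 = (-3*4 - 11)**2 = (-12 - 11)**2 = (-23)**2 = 529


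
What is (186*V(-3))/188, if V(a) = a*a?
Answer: 837/94 ≈ 8.9043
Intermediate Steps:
V(a) = a**2
(186*V(-3))/188 = (186*(-3)**2)/188 = (186*9)*(1/188) = 1674*(1/188) = 837/94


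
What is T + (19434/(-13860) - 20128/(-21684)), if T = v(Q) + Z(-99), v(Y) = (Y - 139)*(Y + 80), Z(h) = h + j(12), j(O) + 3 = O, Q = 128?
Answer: -3309384831/1391390 ≈ -2378.5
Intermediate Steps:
j(O) = -3 + O
Z(h) = 9 + h (Z(h) = h + (-3 + 12) = h + 9 = 9 + h)
v(Y) = (-139 + Y)*(80 + Y)
T = -2378 (T = (-11120 + 128² - 59*128) + (9 - 99) = (-11120 + 16384 - 7552) - 90 = -2288 - 90 = -2378)
T + (19434/(-13860) - 20128/(-21684)) = -2378 + (19434/(-13860) - 20128/(-21684)) = -2378 + (19434*(-1/13860) - 20128*(-1/21684)) = -2378 + (-3239/2310 + 5032/5421) = -2378 - 659411/1391390 = -3309384831/1391390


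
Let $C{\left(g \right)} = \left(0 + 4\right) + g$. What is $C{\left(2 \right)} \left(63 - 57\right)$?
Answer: $36$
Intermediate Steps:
$C{\left(g \right)} = 4 + g$
$C{\left(2 \right)} \left(63 - 57\right) = \left(4 + 2\right) \left(63 - 57\right) = 6 \cdot 6 = 36$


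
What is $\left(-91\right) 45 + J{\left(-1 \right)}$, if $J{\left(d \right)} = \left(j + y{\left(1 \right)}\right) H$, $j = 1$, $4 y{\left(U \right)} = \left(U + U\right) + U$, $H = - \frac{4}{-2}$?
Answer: $- \frac{8183}{2} \approx -4091.5$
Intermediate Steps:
$H = 2$ ($H = \left(-4\right) \left(- \frac{1}{2}\right) = 2$)
$y{\left(U \right)} = \frac{3 U}{4}$ ($y{\left(U \right)} = \frac{\left(U + U\right) + U}{4} = \frac{2 U + U}{4} = \frac{3 U}{4}$)
$J{\left(d \right)} = \frac{7}{2}$ ($J{\left(d \right)} = \left(1 + \frac{3}{4} \cdot 1\right) 2 = \left(1 + \frac{3}{4}\right) 2 = \frac{7}{4} \cdot 2 = \frac{7}{2}$)
$\left(-91\right) 45 + J{\left(-1 \right)} = \left(-91\right) 45 + \frac{7}{2} = -4095 + \frac{7}{2} = - \frac{8183}{2}$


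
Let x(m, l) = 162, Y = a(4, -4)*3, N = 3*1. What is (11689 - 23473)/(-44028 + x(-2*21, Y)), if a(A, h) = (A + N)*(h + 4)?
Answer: 1964/7311 ≈ 0.26864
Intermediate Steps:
N = 3
a(A, h) = (3 + A)*(4 + h) (a(A, h) = (A + 3)*(h + 4) = (3 + A)*(4 + h))
Y = 0 (Y = (12 + 3*(-4) + 4*4 + 4*(-4))*3 = (12 - 12 + 16 - 16)*3 = 0*3 = 0)
(11689 - 23473)/(-44028 + x(-2*21, Y)) = (11689 - 23473)/(-44028 + 162) = -11784/(-43866) = -11784*(-1/43866) = 1964/7311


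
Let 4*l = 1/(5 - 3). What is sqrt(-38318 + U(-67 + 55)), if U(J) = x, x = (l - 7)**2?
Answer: I*sqrt(2449327)/8 ≈ 195.63*I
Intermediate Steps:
l = 1/8 (l = 1/(4*(5 - 3)) = (1/4)/2 = (1/4)*(1/2) = 1/8 ≈ 0.12500)
x = 3025/64 (x = (1/8 - 7)**2 = (-55/8)**2 = 3025/64 ≈ 47.266)
U(J) = 3025/64
sqrt(-38318 + U(-67 + 55)) = sqrt(-38318 + 3025/64) = sqrt(-2449327/64) = I*sqrt(2449327)/8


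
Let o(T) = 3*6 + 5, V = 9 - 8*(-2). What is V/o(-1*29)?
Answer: 25/23 ≈ 1.0870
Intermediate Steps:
V = 25 (V = 9 + 16 = 25)
o(T) = 23 (o(T) = 18 + 5 = 23)
V/o(-1*29) = 25/23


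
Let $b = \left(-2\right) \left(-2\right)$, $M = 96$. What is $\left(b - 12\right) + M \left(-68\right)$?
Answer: $-6536$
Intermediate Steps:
$b = 4$
$\left(b - 12\right) + M \left(-68\right) = \left(4 - 12\right) + 96 \left(-68\right) = \left(4 - 12\right) - 6528 = -8 - 6528 = -6536$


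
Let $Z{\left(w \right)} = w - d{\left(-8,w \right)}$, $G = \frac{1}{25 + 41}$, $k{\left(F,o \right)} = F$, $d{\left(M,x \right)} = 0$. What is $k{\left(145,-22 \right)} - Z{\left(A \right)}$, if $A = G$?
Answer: $\frac{9569}{66} \approx 144.98$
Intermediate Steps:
$G = \frac{1}{66} \approx 0.015152$
$A = \frac{1}{66} \approx 0.015152$
$Z{\left(w \right)} = w$ ($Z{\left(w \right)} = w - 0 = w + 0 = w$)
$k{\left(145,-22 \right)} - Z{\left(A \right)} = 145 - \frac{1}{66} = \frac{9569}{66}$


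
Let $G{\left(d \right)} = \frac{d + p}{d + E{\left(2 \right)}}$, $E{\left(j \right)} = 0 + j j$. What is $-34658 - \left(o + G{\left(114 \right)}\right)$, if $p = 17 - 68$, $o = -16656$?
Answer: $- \frac{2124299}{118} \approx -18003.0$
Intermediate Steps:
$E{\left(j \right)} = j^{2}$ ($E{\left(j \right)} = 0 + j^{2} = j^{2}$)
$p = -51$
$G{\left(d \right)} = \frac{-51 + d}{4 + d}$ ($G{\left(d \right)} = \frac{d - 51}{d + 2^{2}} = \frac{-51 + d}{d + 4} = \frac{-51 + d}{4 + d}$)
$-34658 - \left(o + G{\left(114 \right)}\right) = -34658 - \left(-16656 + \frac{-51 + 114}{4 + 114}\right) = -34658 - \left(-16656 + \frac{1}{118} \cdot 63\right) = -34658 - \left(-16656 + \frac{63}{118}\right) = -34658 - - \frac{1965345}{118} = -34658 + \frac{1965345}{118} = - \frac{2124299}{118}$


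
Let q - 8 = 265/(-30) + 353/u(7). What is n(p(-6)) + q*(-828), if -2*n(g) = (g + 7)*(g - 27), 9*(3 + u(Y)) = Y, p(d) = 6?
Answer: 1323543/10 ≈ 1.3235e+5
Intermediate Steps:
u(Y) = -3 + Y/9
n(g) = -(-27 + g)*(7 + g)/2 (n(g) = -(g + 7)*(g - 27)/2 = -(7 + g)*(-27 + g)/2 = -(-27 + g)*(7 + g)/2)
q = -9581/60 (q = 8 + (265/(-30) + 353/(-3 + (1/9)*7)) = 8 + (265*(-1/30) + 353/(-3 + 7/9)) = 8 + (-53/6 + 353/(-20/9)) = 8 + (-53/6 + 353*(-9/20)) = 8 + (-53/6 - 3177/20) = 8 - 10061/60 = -9581/60 ≈ -159.68)
n(p(-6)) + q*(-828) = (189/2 + 10*6 - 1/2*6**2) - 9581/60*(-828) = (189/2 + 60 - 1/2*36) + 661089/5 = (189/2 + 60 - 18) + 661089/5 = 273/2 + 661089/5 = 1323543/10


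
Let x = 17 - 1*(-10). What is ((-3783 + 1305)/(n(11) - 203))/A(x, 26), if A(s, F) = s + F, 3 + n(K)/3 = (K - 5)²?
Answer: 1239/2756 ≈ 0.44956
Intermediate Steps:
n(K) = -9 + 3*(-5 + K)² (n(K) = -9 + 3*(K - 5)² = -9 + 3*(-5 + K)²)
x = 27 (x = 17 + 10 = 27)
A(s, F) = F + s
((-3783 + 1305)/(n(11) - 203))/A(x, 26) = ((-3783 + 1305)/((-9 + 3*(-5 + 11)²) - 203))/(26 + 27) = -2478/((-9 + 3*6²) - 203)/53 = -2478/((-9 + 3*36) - 203)*(1/53) = -2478/((-9 + 108) - 203)*(1/53) = -2478/(99 - 203)*(1/53) = -2478/(-104)*(1/53) = -2478*(-1/104)*(1/53) = (1239/52)*(1/53) = 1239/2756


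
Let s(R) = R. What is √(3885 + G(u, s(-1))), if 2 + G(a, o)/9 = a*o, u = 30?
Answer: √3597 ≈ 59.975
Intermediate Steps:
G(a, o) = -18 + 9*a*o (G(a, o) = -18 + 9*(a*o) = -18 + 9*a*o)
√(3885 + G(u, s(-1))) = √(3885 + (-18 + 9*30*(-1))) = √(3885 + (-18 - 270)) = √(3885 - 288) = √3597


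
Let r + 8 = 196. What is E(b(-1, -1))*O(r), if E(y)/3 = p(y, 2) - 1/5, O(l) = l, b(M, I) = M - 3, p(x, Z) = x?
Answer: -11844/5 ≈ -2368.8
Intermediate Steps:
r = 188 (r = -8 + 196 = 188)
b(M, I) = -3 + M
E(y) = -⅗ + 3*y (E(y) = 3*(y - 1/5) = 3*(y - 1*⅕) = 3*(y - ⅕) = 3*(-⅕ + y) = -⅗ + 3*y)
E(b(-1, -1))*O(r) = (-⅗ + 3*(-3 - 1))*188 = (-⅗ + 3*(-4))*188 = (-⅗ - 12)*188 = -63/5*188 = -11844/5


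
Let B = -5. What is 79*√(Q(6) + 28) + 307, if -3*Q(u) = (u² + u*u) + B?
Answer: 307 + 79*√51/3 ≈ 495.06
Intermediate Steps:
Q(u) = 5/3 - 2*u²/3 (Q(u) = -((u² + u*u) - 5)/3 = -((u² + u²) - 5)/3 = -(2*u² - 5)/3 = -(-5 + 2*u²)/3 = 5/3 - 2*u²/3)
79*√(Q(6) + 28) + 307 = 79*√((5/3 - ⅔*6²) + 28) + 307 = 79*√((5/3 - ⅔*36) + 28) + 307 = 79*√((5/3 - 24) + 28) + 307 = 79*√(-67/3 + 28) + 307 = 79*√(17/3) + 307 = 79*(√51/3) + 307 = 79*√51/3 + 307 = 307 + 79*√51/3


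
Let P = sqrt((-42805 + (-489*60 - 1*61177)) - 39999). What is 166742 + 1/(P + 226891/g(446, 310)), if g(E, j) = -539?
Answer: 346527019953475/2078222778 - 5929*I*sqrt(173321)/2078222778 ≈ 1.6674e+5 - 0.0011877*I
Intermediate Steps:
P = I*sqrt(173321) (P = sqrt((-42805 + (-29340 - 61177)) - 39999) = sqrt((-42805 - 90517) - 39999) = sqrt(-133322 - 39999) = sqrt(-173321) = I*sqrt(173321) ≈ 416.32*I)
166742 + 1/(P + 226891/g(446, 310)) = 166742 + 1/(I*sqrt(173321) + 226891/(-539)) = 166742 + 1/(I*sqrt(173321) + 226891*(-1/539)) = 166742 + 1/(I*sqrt(173321) - 32413/77) = 166742 + 1/(-32413/77 + I*sqrt(173321))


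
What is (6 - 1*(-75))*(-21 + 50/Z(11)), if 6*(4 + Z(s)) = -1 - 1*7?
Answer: -19683/8 ≈ -2460.4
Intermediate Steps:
Z(s) = -16/3 (Z(s) = -4 + (-1 - 1*7)/6 = -4 + (-1 - 7)/6 = -4 + (1/6)*(-8) = -4 - 4/3 = -16/3)
(6 - 1*(-75))*(-21 + 50/Z(11)) = (6 - 1*(-75))*(-21 + 50/(-16/3)) = (6 + 75)*(-21 + 50*(-3/16)) = 81*(-21 - 75/8) = 81*(-243/8) = -19683/8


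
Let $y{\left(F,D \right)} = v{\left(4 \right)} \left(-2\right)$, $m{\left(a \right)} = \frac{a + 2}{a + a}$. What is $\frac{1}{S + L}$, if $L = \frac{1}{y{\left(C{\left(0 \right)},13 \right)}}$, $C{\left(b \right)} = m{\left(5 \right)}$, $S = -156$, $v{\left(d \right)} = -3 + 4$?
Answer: $- \frac{2}{313} \approx -0.0063898$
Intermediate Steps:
$v{\left(d \right)} = 1$
$m{\left(a \right)} = \frac{2 + a}{2 a}$
$C{\left(b \right)} = \frac{7}{10}$ ($C{\left(b \right)} = \frac{2 + 5}{2 \cdot 5} = \frac{1}{2} \cdot \frac{1}{5} \cdot 7 = \frac{7}{10}$)
$y{\left(F,D \right)} = -2$ ($y{\left(F,D \right)} = 1 \left(-2\right) = -2$)
$L = - \frac{1}{2}$ ($L = \frac{1}{-2} = - \frac{1}{2} \approx -0.5$)
$\frac{1}{S + L} = \frac{1}{-156 - \frac{1}{2}} = \frac{1}{- \frac{313}{2}} = - \frac{2}{313}$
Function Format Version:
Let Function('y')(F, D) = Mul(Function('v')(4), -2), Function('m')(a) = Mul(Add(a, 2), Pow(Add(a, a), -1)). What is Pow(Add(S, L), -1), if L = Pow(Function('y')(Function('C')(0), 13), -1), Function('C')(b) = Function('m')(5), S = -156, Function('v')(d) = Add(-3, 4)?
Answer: Rational(-2, 313) ≈ -0.0063898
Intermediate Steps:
Function('v')(d) = 1
Function('m')(a) = Mul(Rational(1, 2), Pow(a, -1), Add(2, a)) (Function('m')(a) = Mul(Add(2, a), Pow(Mul(2, a), -1)) = Mul(Add(2, a), Mul(Rational(1, 2), Pow(a, -1))) = Mul(Rational(1, 2), Pow(a, -1), Add(2, a)))
Function('C')(b) = Rational(7, 10) (Function('C')(b) = Mul(Rational(1, 2), Pow(5, -1), Add(2, 5)) = Mul(Rational(1, 2), Rational(1, 5), 7) = Rational(7, 10))
Function('y')(F, D) = -2 (Function('y')(F, D) = Mul(1, -2) = -2)
L = Rational(-1, 2) (L = Pow(-2, -1) = Rational(-1, 2) ≈ -0.50000)
Pow(Add(S, L), -1) = Pow(Add(-156, Rational(-1, 2)), -1) = Pow(Rational(-313, 2), -1) = Rational(-2, 313)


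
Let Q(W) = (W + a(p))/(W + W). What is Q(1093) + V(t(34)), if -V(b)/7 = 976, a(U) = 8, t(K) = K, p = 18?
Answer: -14933651/2186 ≈ -6831.5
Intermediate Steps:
Q(W) = (8 + W)/(2*W) (Q(W) = (W + 8)/(W + W) = (8 + W)/((2*W)) = (8 + W)*(1/(2*W)) = (8 + W)/(2*W))
V(b) = -6832 (V(b) = -7*976 = -6832)
Q(1093) + V(t(34)) = (½)*(8 + 1093)/1093 - 6832 = (½)*(1/1093)*1101 - 6832 = 1101/2186 - 6832 = -14933651/2186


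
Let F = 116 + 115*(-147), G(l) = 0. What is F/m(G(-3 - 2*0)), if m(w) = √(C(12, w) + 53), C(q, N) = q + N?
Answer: -16789*√65/65 ≈ -2082.4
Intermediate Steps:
C(q, N) = N + q
F = -16789 (F = 116 - 16905 = -16789)
m(w) = √(65 + w) (m(w) = √((w + 12) + 53) = √((12 + w) + 53) = √(65 + w))
F/m(G(-3 - 2*0)) = -16789/√(65 + 0) = -16789*√65/65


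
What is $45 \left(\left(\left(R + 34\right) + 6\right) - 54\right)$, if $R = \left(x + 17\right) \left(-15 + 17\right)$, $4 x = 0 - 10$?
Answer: $675$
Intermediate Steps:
$x = - \frac{5}{2}$ ($x = \frac{0 - 10}{4} = \frac{1}{4} \left(-10\right) = - \frac{5}{2} \approx -2.5$)
$R = 29$ ($R = \left(- \frac{5}{2} + 17\right) \left(-15 + 17\right) = \frac{29}{2} \cdot 2 = 29$)
$45 \left(\left(\left(R + 34\right) + 6\right) - 54\right) = 45 \left(\left(\left(29 + 34\right) + 6\right) - 54\right) = 45 \left(\left(63 + 6\right) - 54\right) = 45 \left(69 - 54\right) = 45 \cdot 15 = 675$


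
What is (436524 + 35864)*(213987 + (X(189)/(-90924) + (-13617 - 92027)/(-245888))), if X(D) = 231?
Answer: 11770685415481049883/116443336 ≈ 1.0109e+11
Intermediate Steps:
(436524 + 35864)*(213987 + (X(189)/(-90924) + (-13617 - 92027)/(-245888))) = (436524 + 35864)*(213987 + (231/(-90924) + (-13617 - 92027)/(-245888))) = 472388*(213987 + (231*(-1/90924) - 105644*(-1/245888))) = 472388*(213987 + (-77/30308 + 26411/61472)) = 472388*(213987 + 198932811/465773344) = 472388*(99669639495339/465773344) = 11770685415481049883/116443336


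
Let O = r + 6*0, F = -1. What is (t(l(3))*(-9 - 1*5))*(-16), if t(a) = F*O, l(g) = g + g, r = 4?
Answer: -896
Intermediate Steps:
l(g) = 2*g
O = 4 (O = 4 + 6*0 = 4 + 0 = 4)
t(a) = -4 (t(a) = -1*4 = -4)
(t(l(3))*(-9 - 1*5))*(-16) = -4*(-9 - 1*5)*(-16) = -4*(-9 - 5)*(-16) = -4*(-14)*(-16) = 56*(-16) = -896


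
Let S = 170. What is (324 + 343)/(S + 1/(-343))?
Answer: 228781/58309 ≈ 3.9236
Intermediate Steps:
(324 + 343)/(S + 1/(-343)) = (324 + 343)/(170 + 1/(-343)) = 667/(170 - 1/343) = 667/(58309/343) = 667*(343/58309) = 228781/58309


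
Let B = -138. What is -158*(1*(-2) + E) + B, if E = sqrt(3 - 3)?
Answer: 178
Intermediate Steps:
E = 0 (E = sqrt(0) = 0)
-158*(1*(-2) + E) + B = -158*(1*(-2) + 0) - 138 = -158*(-2 + 0) - 138 = -158*(-2) - 138 = 316 - 138 = 178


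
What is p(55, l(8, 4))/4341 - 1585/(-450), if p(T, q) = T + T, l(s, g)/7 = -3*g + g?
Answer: 461999/130230 ≈ 3.5476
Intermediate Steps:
l(s, g) = -14*g (l(s, g) = 7*(-3*g + g) = 7*(-2*g) = -14*g)
p(T, q) = 2*T
p(55, l(8, 4))/4341 - 1585/(-450) = (2*55)/4341 - 1585/(-450) = 110*(1/4341) - 1585*(-1/450) = 110/4341 + 317/90 = 461999/130230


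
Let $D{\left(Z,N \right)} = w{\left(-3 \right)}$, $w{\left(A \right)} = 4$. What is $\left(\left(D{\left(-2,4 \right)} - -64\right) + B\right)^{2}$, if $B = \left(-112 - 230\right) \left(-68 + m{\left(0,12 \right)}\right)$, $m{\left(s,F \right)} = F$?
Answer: $369408400$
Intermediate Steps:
$D{\left(Z,N \right)} = 4$
$B = 19152$ ($B = \left(-112 - 230\right) \left(-68 + 12\right) = \left(-342\right) \left(-56\right) = 19152$)
$\left(\left(D{\left(-2,4 \right)} - -64\right) + B\right)^{2} = \left(\left(4 - -64\right) + 19152\right)^{2} = \left(\left(4 + 64\right) + 19152\right)^{2} = \left(68 + 19152\right)^{2} = 19220^{2} = 369408400$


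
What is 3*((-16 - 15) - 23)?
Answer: -162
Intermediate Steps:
3*((-16 - 15) - 23) = 3*(-31 - 23) = 3*(-54) = -162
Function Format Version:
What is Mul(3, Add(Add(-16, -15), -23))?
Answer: -162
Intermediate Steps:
Mul(3, Add(Add(-16, -15), -23)) = Mul(3, Add(-31, -23)) = Mul(3, -54) = -162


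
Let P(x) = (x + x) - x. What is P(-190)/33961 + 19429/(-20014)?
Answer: -663630929/679695454 ≈ -0.97637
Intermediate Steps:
P(x) = x (P(x) = 2*x - x = x)
P(-190)/33961 + 19429/(-20014) = -190/33961 + 19429/(-20014) = -190*1/33961 + 19429*(-1/20014) = -190/33961 - 19429/20014 = -663630929/679695454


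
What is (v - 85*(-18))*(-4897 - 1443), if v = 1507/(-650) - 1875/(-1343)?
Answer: -846268493266/87295 ≈ -9.6944e+6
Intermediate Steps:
v = -805151/872950 (v = 1507*(-1/650) - 1875*(-1/1343) = -1507/650 + 1875/1343 = -805151/872950 ≈ -0.92233)
(v - 85*(-18))*(-4897 - 1443) = (-805151/872950 - 85*(-18))*(-4897 - 1443) = (-805151/872950 + 1530)*(-6340) = (1334808349/872950)*(-6340) = -846268493266/87295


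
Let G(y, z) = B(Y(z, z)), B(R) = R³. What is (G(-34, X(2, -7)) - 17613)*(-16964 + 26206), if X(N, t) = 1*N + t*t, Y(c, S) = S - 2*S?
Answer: -1388739888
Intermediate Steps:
Y(c, S) = -S
X(N, t) = N + t²
G(y, z) = -z³ (G(y, z) = (-z)³ = -z³)
(G(-34, X(2, -7)) - 17613)*(-16964 + 26206) = (-(2 + (-7)²)³ - 17613)*(-16964 + 26206) = (-(2 + 49)³ - 17613)*9242 = (-1*51³ - 17613)*9242 = (-1*132651 - 17613)*9242 = (-132651 - 17613)*9242 = -150264*9242 = -1388739888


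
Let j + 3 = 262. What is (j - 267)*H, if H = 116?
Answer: -928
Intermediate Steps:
j = 259 (j = -3 + 262 = 259)
(j - 267)*H = (259 - 267)*116 = -8*116 = -928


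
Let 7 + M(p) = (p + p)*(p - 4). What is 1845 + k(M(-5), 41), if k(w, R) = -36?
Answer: 1809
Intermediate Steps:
M(p) = -7 + 2*p*(-4 + p) (M(p) = -7 + (p + p)*(p - 4) = -7 + (2*p)*(-4 + p) = -7 + 2*p*(-4 + p))
1845 + k(M(-5), 41) = 1845 - 36 = 1809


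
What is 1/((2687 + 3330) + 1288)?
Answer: 1/7305 ≈ 0.00013689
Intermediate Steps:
1/((2687 + 3330) + 1288) = 1/(6017 + 1288) = 1/7305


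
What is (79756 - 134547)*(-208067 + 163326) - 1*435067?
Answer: 2450969064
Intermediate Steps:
(79756 - 134547)*(-208067 + 163326) - 1*435067 = -54791*(-44741) - 435067 = 2451404131 - 435067 = 2450969064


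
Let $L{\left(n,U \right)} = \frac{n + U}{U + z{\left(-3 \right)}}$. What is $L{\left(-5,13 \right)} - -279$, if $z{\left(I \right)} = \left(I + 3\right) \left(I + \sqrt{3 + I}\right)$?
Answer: $\frac{3635}{13} \approx 279.62$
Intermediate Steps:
$z{\left(I \right)} = \left(3 + I\right) \left(I + \sqrt{3 + I}\right)$
$L{\left(n,U \right)} = \frac{U + n}{U}$ ($L{\left(n,U \right)} = \frac{n + U}{U + \left(\left(-3\right)^{2} + 3 \left(-3\right) + 3 \sqrt{3 - 3} - 3 \sqrt{3 - 3}\right)} = \frac{U + n}{U + \left(9 - 9 + 3 \sqrt{0} - 3 \sqrt{0}\right)} = \frac{U + n}{U + \left(9 - 9 + 3 \cdot 0 - 0\right)} = \frac{U + n}{U + \left(9 - 9 + 0 + 0\right)} = \frac{U + n}{U + 0} = \frac{U + n}{U}$)
$L{\left(-5,13 \right)} - -279 = \frac{13 - 5}{13} - -279 = \frac{1}{13} \cdot 8 + 279 = \frac{8}{13} + 279 = \frac{3635}{13}$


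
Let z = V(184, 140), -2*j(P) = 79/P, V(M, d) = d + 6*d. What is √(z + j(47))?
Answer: √8651854/94 ≈ 31.292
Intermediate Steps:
V(M, d) = 7*d
j(P) = -79/(2*P)
z = 980 (z = 7*140 = 980)
√(z + j(47)) = √(980 - 79/2/47) = √(980 - 79/2*1/47) = √(980 - 79/94) = √(92041/94) = √8651854/94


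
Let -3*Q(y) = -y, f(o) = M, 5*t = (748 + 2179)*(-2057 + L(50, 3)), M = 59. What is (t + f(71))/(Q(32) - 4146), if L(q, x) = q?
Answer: 8811291/31015 ≈ 284.10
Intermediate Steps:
t = -5874489/5 (t = ((748 + 2179)*(-2057 + 50))/5 = (2927*(-2007))/5 = (⅕)*(-5874489) = -5874489/5 ≈ -1.1749e+6)
f(o) = 59
Q(y) = y/3 (Q(y) = -(-1)*y/3 = y/3)
(t + f(71))/(Q(32) - 4146) = (-5874489/5 + 59)/((⅓)*32 - 4146) = -5874194/(5*(32/3 - 4146)) = -5874194/(5*(-12406/3)) = -5874194/5*(-3/12406) = 8811291/31015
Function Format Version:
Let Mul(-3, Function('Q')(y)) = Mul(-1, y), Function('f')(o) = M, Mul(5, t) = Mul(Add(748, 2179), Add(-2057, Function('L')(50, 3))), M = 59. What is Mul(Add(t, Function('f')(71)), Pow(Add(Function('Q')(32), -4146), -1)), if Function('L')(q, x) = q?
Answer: Rational(8811291, 31015) ≈ 284.10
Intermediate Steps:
t = Rational(-5874489, 5) (t = Mul(Rational(1, 5), Mul(Add(748, 2179), Add(-2057, 50))) = Mul(Rational(1, 5), Mul(2927, -2007)) = Mul(Rational(1, 5), -5874489) = Rational(-5874489, 5) ≈ -1.1749e+6)
Function('f')(o) = 59
Function('Q')(y) = Mul(Rational(1, 3), y) (Function('Q')(y) = Mul(Rational(-1, 3), Mul(-1, y)) = Mul(Rational(1, 3), y))
Mul(Add(t, Function('f')(71)), Pow(Add(Function('Q')(32), -4146), -1)) = Mul(Add(Rational(-5874489, 5), 59), Pow(Add(Mul(Rational(1, 3), 32), -4146), -1)) = Mul(Rational(-5874194, 5), Pow(Add(Rational(32, 3), -4146), -1)) = Mul(Rational(-5874194, 5), Pow(Rational(-12406, 3), -1)) = Mul(Rational(-5874194, 5), Rational(-3, 12406)) = Rational(8811291, 31015)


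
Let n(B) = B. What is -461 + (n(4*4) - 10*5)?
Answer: -495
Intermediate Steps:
-461 + (n(4*4) - 10*5) = -461 + (4*4 - 10*5) = -461 + (16 - 50) = -461 - 34 = -495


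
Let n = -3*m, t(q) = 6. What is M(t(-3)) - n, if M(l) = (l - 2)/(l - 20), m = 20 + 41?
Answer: 1279/7 ≈ 182.71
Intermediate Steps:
m = 61
M(l) = (-2 + l)/(-20 + l)
n = -183 (n = -3*61 = -183)
M(t(-3)) - n = (-2 + 6)/(-20 + 6) - 1*(-183) = 4/(-14) + 183 = -1/14*4 + 183 = -2/7 + 183 = 1279/7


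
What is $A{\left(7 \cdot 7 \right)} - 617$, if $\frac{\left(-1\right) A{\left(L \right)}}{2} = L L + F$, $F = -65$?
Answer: $-5289$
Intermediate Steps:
$A{\left(L \right)} = 130 - 2 L^{2}$ ($A{\left(L \right)} = - 2 \left(L L - 65\right) = - 2 \left(L^{2} - 65\right) = - 2 \left(-65 + L^{2}\right) = 130 - 2 L^{2}$)
$A{\left(7 \cdot 7 \right)} - 617 = \left(130 - 2 \left(7 \cdot 7\right)^{2}\right) - 617 = \left(130 - 2 \cdot 49^{2}\right) - 617 = \left(130 - 4802\right) - 617 = -4672 - 617 = -5289$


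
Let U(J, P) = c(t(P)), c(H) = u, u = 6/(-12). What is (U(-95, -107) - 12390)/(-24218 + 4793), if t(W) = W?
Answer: 24781/38850 ≈ 0.63786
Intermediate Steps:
u = -1/2 (u = 6*(-1/12) = -1/2 ≈ -0.50000)
c(H) = -1/2
U(J, P) = -1/2
(U(-95, -107) - 12390)/(-24218 + 4793) = (-1/2 - 12390)/(-24218 + 4793) = -24781/2/(-19425) = -24781/2*(-1/19425) = 24781/38850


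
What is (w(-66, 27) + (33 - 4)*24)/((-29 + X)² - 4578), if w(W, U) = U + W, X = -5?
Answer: -657/3422 ≈ -0.19199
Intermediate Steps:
(w(-66, 27) + (33 - 4)*24)/((-29 + X)² - 4578) = ((27 - 66) + (33 - 4)*24)/((-29 - 5)² - 4578) = (-39 + 29*24)/((-34)² - 4578) = (-39 + 696)/(1156 - 4578) = 657/(-3422) = 657*(-1/3422) = -657/3422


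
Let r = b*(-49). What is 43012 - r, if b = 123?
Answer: 49039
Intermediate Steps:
r = -6027 (r = 123*(-49) = -6027)
43012 - r = 43012 - 1*(-6027) = 43012 + 6027 = 49039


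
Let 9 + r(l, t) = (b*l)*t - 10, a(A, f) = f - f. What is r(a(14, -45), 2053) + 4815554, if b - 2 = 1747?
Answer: 4815535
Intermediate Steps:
a(A, f) = 0
b = 1749 (b = 2 + 1747 = 1749)
r(l, t) = -19 + 1749*l*t (r(l, t) = -9 + ((1749*l)*t - 10) = -9 + (1749*l*t - 10) = -9 + (-10 + 1749*l*t) = -19 + 1749*l*t)
r(a(14, -45), 2053) + 4815554 = (-19 + 1749*0*2053) + 4815554 = (-19 + 0) + 4815554 = -19 + 4815554 = 4815535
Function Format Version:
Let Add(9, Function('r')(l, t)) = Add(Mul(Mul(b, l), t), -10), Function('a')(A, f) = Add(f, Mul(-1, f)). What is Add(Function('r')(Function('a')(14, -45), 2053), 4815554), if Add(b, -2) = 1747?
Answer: 4815535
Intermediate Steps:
Function('a')(A, f) = 0
b = 1749 (b = Add(2, 1747) = 1749)
Function('r')(l, t) = Add(-19, Mul(1749, l, t)) (Function('r')(l, t) = Add(-9, Add(Mul(Mul(1749, l), t), -10)) = Add(-9, Add(Mul(1749, l, t), -10)) = Add(-9, Add(-10, Mul(1749, l, t))) = Add(-19, Mul(1749, l, t)))
Add(Function('r')(Function('a')(14, -45), 2053), 4815554) = Add(Add(-19, Mul(1749, 0, 2053)), 4815554) = Add(Add(-19, 0), 4815554) = Add(-19, 4815554) = 4815535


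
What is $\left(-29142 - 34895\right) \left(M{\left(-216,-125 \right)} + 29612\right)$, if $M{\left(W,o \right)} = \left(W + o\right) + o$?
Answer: $-1866422402$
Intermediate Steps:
$M{\left(W,o \right)} = W + 2 o$
$\left(-29142 - 34895\right) \left(M{\left(-216,-125 \right)} + 29612\right) = \left(-29142 - 34895\right) \left(\left(-216 + 2 \left(-125\right)\right) + 29612\right) = \left(-29142 - 34895\right) \left(\left(-216 - 250\right) + 29612\right) = - 64037 \left(-466 + 29612\right) = \left(-64037\right) 29146 = -1866422402$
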